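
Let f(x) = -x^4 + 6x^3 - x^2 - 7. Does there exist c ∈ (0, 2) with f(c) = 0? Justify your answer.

Yes, f has a root in the interval.

f(0) = -7 and f(2) = 21, which have opposite signs.
As a polynomial, f is continuous on every closed interval.
So by the Intermediate Value Theorem there is a c strictly between 0 and 2 with f(c) = 0.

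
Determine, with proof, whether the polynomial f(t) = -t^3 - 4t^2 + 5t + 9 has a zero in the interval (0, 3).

Yes, f has a root in the interval.

f(0) = 9 and f(3) = -39, which have opposite signs.
f is continuous everywhere (it is a polynomial), in particular on [0, 3].
By the Intermediate Value Theorem, f takes the value 0 somewhere in the open interval.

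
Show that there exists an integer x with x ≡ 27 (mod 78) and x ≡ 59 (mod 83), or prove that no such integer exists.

x = 4707

gcd(78, 83) = 1, so the Chinese Remainder Theorem guarantees exactly one residue class mod 6474 satisfying both.
Write x = 27 + 78t and require 27 + 78t ≡ 59 (mod 83), i.e. 78t ≡ 32 (mod 83).
Since 78·33 = 2574 = 31·83 + 1, the inverse of 78 mod 83 is 33.
Multiplying by 33: t ≡ 33·32 = 1056 ≡ 60 (mod 83).
Taking t = 60 gives x = 27 + 78·60 = 4707.
Verify: 4707 = 60·78 + 27 and 4707 = 56·83 + 59. ✓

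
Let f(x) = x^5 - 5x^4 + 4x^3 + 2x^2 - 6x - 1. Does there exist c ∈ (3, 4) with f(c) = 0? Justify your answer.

Yes, f has a root in the interval.

f(3) = -55 and f(4) = 7, which have opposite signs.
f is continuous everywhere (it is a polynomial), in particular on [3, 4].
By the Intermediate Value Theorem f must vanish at some point of (3, 4).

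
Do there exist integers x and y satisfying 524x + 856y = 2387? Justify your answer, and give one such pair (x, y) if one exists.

No, no such integers exist.

Any value of 524x + 856y is a multiple of gcd(524, 856) = 4.
But 2387 = 4·596 + 3, so 4 ∤ 2387.
Hence no integers x, y satisfy the equation.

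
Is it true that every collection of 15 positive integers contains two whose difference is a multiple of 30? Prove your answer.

Take the 15 consecutive integers 99, 100, …, 113: their residues mod 30 are all distinct because 15 ≤ 30.
No two share a residue, so no pair has difference divisible by 30; the claim fails for this set.

No, the set {99, 100, 101, 102, 103, 104, 105, 106, 107, 108, 109, 110, 111, 112, 113} is a counterexample.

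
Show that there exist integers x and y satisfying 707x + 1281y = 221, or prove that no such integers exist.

No such integers exist.

gcd(707, 1281) = 7, so every integer of the form 707x + 1281y is a multiple of 7.
But 221 = 7·31 + 4, so 7 ∤ 221.
Therefore 707x + 1281y = 221 has no solution in integers.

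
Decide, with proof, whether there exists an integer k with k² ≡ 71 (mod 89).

k = 31 works: 31² = 961, and 961 − 71 = 890 = 10·89.

k = 31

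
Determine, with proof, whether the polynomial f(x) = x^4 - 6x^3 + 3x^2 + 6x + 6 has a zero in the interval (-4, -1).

No.

f(-4) = 670 and f(-1) = 10, both positive, so a sign-change argument is unavailable; we show f keeps this sign on the whole interval.
Substitute x = -1 − u, where 0 < u < 3 on the interval. Expanding, f(-1 − u) = u^4 + 10u^3 + 27u^2 + 22u + 10.
The nonzero coefficients here are all positive, so for u > 0 every term is positive (or zero), and the constant term 10 is strictly positive.
Therefore f(x) > 0 throughout (-4, -1), and f has no zero there.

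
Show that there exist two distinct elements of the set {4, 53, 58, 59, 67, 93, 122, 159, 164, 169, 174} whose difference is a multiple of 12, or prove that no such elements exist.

There is no such pair.

Two integers differ by a multiple of 12 exactly when they have the same residue mod 12. The residues are 4↦4, 53↦5, 58↦10, 59↦11, 67↦7, 93↦9, 122↦2, 159↦3, 164↦8, 169↦1, 174↦6.
No residue repeats among the 11 elements, so no pair has difference ≡ 0 (mod 12).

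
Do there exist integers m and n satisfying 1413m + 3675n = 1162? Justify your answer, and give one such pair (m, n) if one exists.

No such integers exist.

Both 1413 and 3675 are divisible by gcd(1413, 3675) = 3, hence so is any combination 1413m + 3675n.
But 1162 is not a multiple of 3 (it leaves remainder 1).
Hence no integers m, n satisfy the equation.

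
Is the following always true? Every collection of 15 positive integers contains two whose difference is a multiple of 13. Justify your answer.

There are exactly 13 possible remainders on division by 13.
With 15 integers and only 13 classes, the pigeonhole principle forces two of them, say a and b, into the same class.
Equal remainders mean a − b ≡ 0 (mod 13), so 13 divides their difference.

True.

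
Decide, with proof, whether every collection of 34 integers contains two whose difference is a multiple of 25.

Each integer lies in one of the 25 residue classes modulo 25.
Placing 34 integers into 25 classes, some class receives at least two — say a and b.
Equal remainders mean a − b ≡ 0 (mod 25), so 25 divides their difference.

Yes, this is always true.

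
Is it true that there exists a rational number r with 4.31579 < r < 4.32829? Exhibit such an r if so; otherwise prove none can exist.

Look for a denominator N such that an integer falls strictly between N·4.31579 and N·4.32829. N = 22 works: 22·4.31579 = 94.94738 < 95 < 95.22238 = 22·4.32829.
Dividing back, 4.31579 < 95/22 < 4.32829, and 95/22 is rational.

r = 95/22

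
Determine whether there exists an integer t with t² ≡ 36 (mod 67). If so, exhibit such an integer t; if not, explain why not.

t = 61

Take t = 61. Then 61² = 3721 = 55·67 + 36, so 61² ≡ 36 (mod 67).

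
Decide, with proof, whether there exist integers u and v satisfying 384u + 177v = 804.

u = 15, v = -28

gcd(384, 177) = 3, and 3 divides 804, so integer solutions exist.
Dividing through by 3 reduces the equation to 128u + 59v = 268.
Dividing repeatedly: 128 = 2·59 + 10, 59 = 5·10 + 9, 10 = 1·9 + 1, 9 = 9·1 + 0.
Back-substituting, 1 = 10 − 1·9 = 10 − (59 − 5·10) = −59 + 6·10 = −59 + 6·(128 − 2·59) = 6·128 − 13·59; that is, 128·6 + 59·(-13) = 1.
Times 268: 128·1608 + 59·(-3484) = 268, so (1608, -3484) solves it.
The general solution is u = 1608 + 59k, v = -3484 − 128k; taking k = -27 gives the smaller pair u = 15, v = -28.
Indeed 384·15 + 177·(-28) = 5760 − 4956 = 804.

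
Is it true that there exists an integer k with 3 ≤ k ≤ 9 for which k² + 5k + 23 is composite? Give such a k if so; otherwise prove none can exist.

The values for k = 3, 4, …, 9 are 47, 59, 73, 89, 107, 127, 149, and each of these is prime.
So no value in the range makes the expression composite.

No, no such integer k in that range exists.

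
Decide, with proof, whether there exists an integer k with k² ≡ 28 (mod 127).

127 is prime, so by Euler's criterion 28 is a square mod 127 iff 28^((127−1)/2) = 28^63 ≡ 1 (mod 127).
Repeated squaring mod 127: 28^2 = 784 ≡ 22; 28^4 ≡ 22² = 484 ≡ 103; 28^8 ≡ 103² = 10609 ≡ 68; 28^16 ≡ 68² = 4624 ≡ 52; 28^32 ≡ 52² = 2704 ≡ 37.
Since 63 = 32 + 16 + 8 + 4 + 2 + 1, 28^63 ≡ 37 · 52 · 68 · 103 · 22 · 28; multiplying out mod 127: 37·52 = 1924 ≡ 19, then 19·68 = 1292 ≡ 22, then 22·103 = 2266 ≡ 107, then 107·22 = 2354 ≡ 68, then 68·28 = 1904 ≡ 126. Thus 28^63 ≡ 126 ≡ −1 (mod 127).
By Euler's criterion 28 is a quadratic non-residue mod 127: no k satisfies k² ≡ 28 (mod 127).

No, no such integer exists.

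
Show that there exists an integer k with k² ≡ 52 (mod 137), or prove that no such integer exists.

There is no such integer.

137 is prime, so by Euler's criterion 52 is a square mod 137 iff 52^((137−1)/2) = 52^68 ≡ 1 (mod 137).
Squaring successively (mod 137): 52^2 = 2704 ≡ 101; 52^4 ≡ 101² = 10201 ≡ 63; 52^8 ≡ 63² = 3969 ≡ 133; 52^16 ≡ 133² = 17689 ≡ 16; 52^32 ≡ 16² = 256 ≡ 119; 52^64 ≡ 119² = 14161 ≡ 50.
Since 68 = 64 + 4, 52^68 ≡ 50 · 63; multiplying out mod 137: 50·63 = 3150 ≡ 136. Thus 52^68 ≡ 136 ≡ −1 (mod 137).
The value −1 means 52 is a non-residue modulo 137, so k² ≡ 52 (mod 137) is impossible.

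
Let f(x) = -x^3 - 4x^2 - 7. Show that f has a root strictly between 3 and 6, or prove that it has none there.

The endpoint values f(3) = -70 and f(6) = -367 are both negative. Claim: f(x) < 0 for every x in (3, 6).
Shift to the endpoint 3: with x = 3 + u (0 < u < 3), one computes f(3 + u) = -u^3 - 13u^2 - 51u - 70.
The nonzero coefficients here are all negative, so for u > 0 every term is negative (or zero), and the constant term -70 is strictly negative.
So f is strictly negative on (3, 6); no root exists in the interval.

f has no root in that interval.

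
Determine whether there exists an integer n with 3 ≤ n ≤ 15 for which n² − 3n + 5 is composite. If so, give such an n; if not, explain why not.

n = 13

At n = 13: 13² − 3·13 + 5 = 135 = 3·45, which is composite.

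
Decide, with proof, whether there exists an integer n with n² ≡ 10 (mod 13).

n = 6 works: 6² = 36, and 36 − 10 = 26 = 2·13.

n = 6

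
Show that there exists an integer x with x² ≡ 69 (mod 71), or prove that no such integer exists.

Apply Euler's criterion with the prime 71: 69 is a quadratic residue iff 69^35 ≡ 1 (mod 71), and a non-residue iff it is ≡ −1.
Repeated squaring mod 71: 69^2 = 4761 ≡ 4; 69^4 ≡ 4² = 16 ≡ 16; 69^8 ≡ 16² = 256 ≡ 43; 69^16 ≡ 43² = 1849 ≡ 3; 69^32 ≡ 3² = 9 ≡ 9.
Since 35 = 32 + 2 + 1, 69^35 ≡ 9 · 4 · 69; multiplying out mod 71: 9·4 = 36 ≡ 36, then 36·69 = 2484 ≡ 70. Thus 69^35 ≡ 70 ≡ −1 (mod 71).
By Euler's criterion 69 is a quadratic non-residue mod 71: no x satisfies x² ≡ 69 (mod 71).

No such integer exists.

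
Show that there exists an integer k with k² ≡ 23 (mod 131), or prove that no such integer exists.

131 is prime, so by Euler's criterion 23 is a square mod 131 iff 23^((131−1)/2) = 23^65 ≡ 1 (mod 131).
Squaring successively (mod 131): 23^2 = 529 ≡ 5; 23^4 ≡ 5² = 25 ≡ 25; 23^8 ≡ 25² = 625 ≡ 101; 23^16 ≡ 101² = 10201 ≡ 114; 23^32 ≡ 114² = 12996 ≡ 27; 23^64 ≡ 27² = 729 ≡ 74.
Since 65 = 64 + 1, 23^65 ≡ 74 · 23; multiplying out mod 131: 74·23 = 1702 ≡ 130. Thus 23^65 ≡ 130 ≡ −1 (mod 131).
The value −1 means 23 is a non-residue modulo 131, so k² ≡ 23 (mod 131) is impossible.

No, no such integer exists.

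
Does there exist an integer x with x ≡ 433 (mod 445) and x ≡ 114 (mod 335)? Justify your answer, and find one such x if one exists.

Both moduli are multiples of 5 = gcd(445, 335), so any solution would satisfy x ≡ 433 and x ≡ 114 modulo 5 simultaneously.
These are incompatible: 433 − 114 = 319 is not divisible by 5.
Therefore no such x exists.

No, no such integer exists.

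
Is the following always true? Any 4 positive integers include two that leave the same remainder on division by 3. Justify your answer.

There are exactly 3 possible remainders on division by 3.
Since 4 > 3, two of the 4 integers must share a residue class by the pigeonhole principle; call them a and b.
That is, a and b leave the same remainder on division by 3, as claimed.

True.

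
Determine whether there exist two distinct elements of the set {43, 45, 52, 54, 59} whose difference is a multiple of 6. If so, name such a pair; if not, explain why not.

Reduce each element modulo 6: 43↦1, 45↦3, 52↦4, 54↦0, 59↦5.
All 5 residues are distinct, so no two elements differ by a multiple of 6.

No such pair exists.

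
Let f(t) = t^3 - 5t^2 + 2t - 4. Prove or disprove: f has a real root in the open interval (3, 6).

f(3) = -16 and f(6) = 44, which have opposite signs.
f is continuous everywhere (it is a polynomial), in particular on [3, 6].
By the Intermediate Value Theorem f must vanish at some point of (3, 6).

Yes, f has a root in the interval.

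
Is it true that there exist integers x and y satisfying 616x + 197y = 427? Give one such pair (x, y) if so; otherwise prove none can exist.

x = 88, y = -273

616 and 197 are coprime, so 616x + 197y ranges over all of ℤ.
Euclidean algorithm: 616 = 3·197 + 25, 197 = 7·25 + 22, 25 = 1·22 + 3, 22 = 7·3 + 1, 3 = 3·1 + 0.
Working back up the chain: 1 = 22 − 7·3 = 22 − 7·(25 − 1·22) = −7·25 + 8·22 = −7·25 + 8·(197 − 7·25) = 8·197 − 63·25 = 8·197 − 63·(616 − 3·197) = −63·616 + 197·197. So 616·(-63) + 197·197 = 1.
Times 427: 616·(-26901) + 197·84119 = 427, so (-26901, 84119) solves it.
Adding 137·197 to x and subtracting 137·616 from y gives the tidier solution (88, -273).
Check: 616·88 + 197·(-273) = 54208 − 53781 = 427. ✓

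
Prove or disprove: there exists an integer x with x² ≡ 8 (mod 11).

No, no such integer exists.

Squares mod 11 repeat after x = 5 (as (−x)² = x²); for x = 0..5 they are 0, 1, 4, 9, 5, 3.
The set of squares mod 11 is therefore {0, 1, 3, 4, 5, 9}, which does not contain 8.
Hence no integer x has x² ≡ 8 (mod 11).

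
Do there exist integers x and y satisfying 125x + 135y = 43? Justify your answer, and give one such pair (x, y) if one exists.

No, no such integers exist.

gcd(125, 135) = 5, so every integer of the form 125x + 135y is a multiple of 5.
However 43 leaves remainder 3 on division by 5.
Therefore 125x + 135y = 43 has no solution in integers.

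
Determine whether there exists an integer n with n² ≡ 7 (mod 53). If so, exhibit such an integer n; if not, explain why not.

n = 22

n = 22 works: 22² = 484, and 484 − 7 = 477 = 9·53.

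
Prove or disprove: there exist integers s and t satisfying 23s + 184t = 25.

There are no such integers.

gcd(23, 184) = 23, so every integer of the form 23s + 184t is a multiple of 23.
But 25 = 23·1 + 2, so 23 ∤ 25.
Therefore 23s + 184t = 25 has no solution in integers.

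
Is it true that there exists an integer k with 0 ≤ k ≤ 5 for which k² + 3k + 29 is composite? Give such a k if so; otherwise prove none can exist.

k = 4

At k = 4: 4² + 3·4 + 29 = 57 = 3·19, which is composite.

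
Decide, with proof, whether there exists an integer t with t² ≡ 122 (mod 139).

t = 119 works: 119² = 14161, and 14161 − 122 = 14039 = 101·139.

t = 119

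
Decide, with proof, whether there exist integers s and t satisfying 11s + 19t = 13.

s = 15, t = -8

Since gcd(11, 19) = 1, every integer is an integer combination of 11 and 19.
Run the Euclidean algorithm on 19 and 11: 19 = 1·11 + 8, 11 = 1·8 + 3, 8 = 2·3 + 2, 3 = 1·2 + 1, 2 = 2·1 + 0.
Working back up the chain: 1 = 3 − 1·2 = 3 − (8 − 2·3) = −8 + 3·3 = −8 + 3·(11 − 1·8) = 3·11 − 4·8 = 3·11 − 4·(19 − 1·11) = −4·19 + 7·11. So 11·7 + 19·(-4) = 1.
Times 13: 11·91 + 19·(-52) = 13, so (91, -52) solves it.
Shifting by a multiple of (19, −11) keeps it a solution: s = 91 − 4·19 = 15, t = -52 + 4·11 = -8.
Check: 11·15 + 19·(-8) = 165 − 152 = 13. ✓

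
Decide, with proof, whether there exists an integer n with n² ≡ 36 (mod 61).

n = 55

Take n = 55. Then 55² = 3025 = 49·61 + 36, so 55² ≡ 36 (mod 61).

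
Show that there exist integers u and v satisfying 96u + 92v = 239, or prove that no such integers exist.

No, no such integers exist.

Any value of 96u + 92v is a multiple of gcd(96, 92) = 4.
However 239 leaves remainder 3 on division by 4.
Therefore 96u + 92v = 239 has no solution in integers.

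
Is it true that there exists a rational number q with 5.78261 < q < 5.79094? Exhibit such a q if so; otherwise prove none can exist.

Scale by 14: the interval becomes (80.95654, 81.07316), which contains the integer 81.
Hence 81/14 is a rational number with 5.78261 < 81/14 < 5.79094.

q = 81/14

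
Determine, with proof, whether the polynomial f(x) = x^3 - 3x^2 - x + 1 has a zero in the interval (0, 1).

f(0) = 1 and f(1) = -2, which have opposite signs.
Since f is a polynomial it is continuous on [0, 1].
By the Intermediate Value Theorem f must vanish at some point of (0, 1).

Such a root exists.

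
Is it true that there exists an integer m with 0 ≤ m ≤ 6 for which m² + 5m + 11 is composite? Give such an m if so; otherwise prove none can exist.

m = 3

At m = 3: 3² + 5·3 + 11 = 35 = 5·7, which is composite.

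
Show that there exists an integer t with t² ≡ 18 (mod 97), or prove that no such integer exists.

t = 42

t = 42 works: 42² = 1764, and 1764 − 18 = 1746 = 18·97.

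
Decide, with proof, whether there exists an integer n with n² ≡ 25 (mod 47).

n = 5

Take n = 5. Then 5² = 25, and since 0 ≤ 25 < 47 this is already reduced: 5² ≡ 25 (mod 47).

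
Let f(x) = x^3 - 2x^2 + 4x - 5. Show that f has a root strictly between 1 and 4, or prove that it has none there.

Yes, f has a root in the interval.

f(1) = -2 and f(4) = 43, which have opposite signs.
f is continuous everywhere (it is a polynomial), in particular on [1, 4].
By the Intermediate Value Theorem f must vanish at some point of (1, 4).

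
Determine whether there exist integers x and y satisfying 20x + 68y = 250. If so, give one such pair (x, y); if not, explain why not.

Any value of 20x + 68y is a multiple of gcd(20, 68) = 4.
However 250 leaves remainder 2 on division by 4.
Therefore 20x + 68y = 250 has no solution in integers.

No such integers exist.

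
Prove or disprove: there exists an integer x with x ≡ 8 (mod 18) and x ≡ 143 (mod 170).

Reduce both congruences modulo 2, which divides 18 and 170: they say x ≡ 8 (mod 2) and x ≡ 143 (mod 2).
These are incompatible: 8 − 143 = -135 is not divisible by 2.
Therefore no such x exists.

No, no such integer exists.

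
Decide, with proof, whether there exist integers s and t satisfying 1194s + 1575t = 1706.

Any value of 1194s + 1575t is a multiple of gcd(1194, 1575) = 3.
But 1706 is not a multiple of 3 (it leaves remainder 2).
Hence no integers s, t satisfy the equation.

No, no such integers exist.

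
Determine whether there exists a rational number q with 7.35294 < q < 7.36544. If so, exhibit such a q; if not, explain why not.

q = 81/11

Scale by 11: the interval becomes (80.88234, 81.01984), which contains the integer 81.
Dividing back, 7.35294 < 81/11 < 7.36544, and 81/11 is rational.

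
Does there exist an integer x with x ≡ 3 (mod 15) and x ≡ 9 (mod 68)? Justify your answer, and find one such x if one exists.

The moduli 15 and 68 are coprime, so by the Chinese Remainder Theorem a unique solution modulo 1020 exists.
Write x = 3 + 15t and require 3 + 15t ≡ 9 (mod 68), i.e. 15t ≡ 6 (mod 68).
Since 15·59 = 885 = 13·68 + 1, the inverse of 15 mod 68 is 59.
Therefore t ≡ 59·6 = 354 ≡ 14 (mod 68).
With t = 14: x = 3 + 15·14 = 213.
Verify: 213 = 14·15 + 3 and 213 = 3·68 + 9. ✓

x = 213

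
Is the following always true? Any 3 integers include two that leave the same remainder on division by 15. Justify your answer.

No, the set {36, 37, 38} is a counterexample.

Take the 3 consecutive integers 36, 37, 38: their residues mod 15 are all distinct because 3 ≤ 15.
Hence this collection has no pair with equal remainders mod 15, disproving the claim.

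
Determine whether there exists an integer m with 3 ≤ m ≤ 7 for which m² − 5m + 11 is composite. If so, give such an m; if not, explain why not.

At m = 7: 7² − 5·7 + 11 = 25 = 5·5, which is composite.

m = 7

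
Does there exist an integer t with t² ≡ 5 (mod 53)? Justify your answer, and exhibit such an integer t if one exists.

Apply Euler's criterion with the prime 53: 5 is a quadratic residue iff 5^26 ≡ 1 (mod 53), and a non-residue iff it is ≡ −1.
Repeated squaring mod 53: 5^2 = 25 ≡ 25; 5^4 ≡ 25² = 625 ≡ 42; 5^8 ≡ 42² = 1764 ≡ 15; 5^16 ≡ 15² = 225 ≡ 13.
Since 26 = 16 + 8 + 2, 5^26 ≡ 13 · 15 · 25; multiplying out mod 53: 13·15 = 195 ≡ 36, then 36·25 = 900 ≡ 52. Thus 5^26 ≡ 52 ≡ −1 (mod 53).
By Euler's criterion 5 is a quadratic non-residue mod 53: no t satisfies t² ≡ 5 (mod 53).

No such integer exists.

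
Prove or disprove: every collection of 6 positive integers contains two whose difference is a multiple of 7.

No; for instance {25, 26, 27, 28, 29, 30} is a counterexample.

Try 6 consecutive integers, 25, 26, …, 30. Their remainders mod 7 are 4, 5, 6, 0, 1, 2 — pairwise different, as any 6 ≤ 7 consecutive integers have distinct residues.
The differences between them range over 1, …, 5, none of which is divisible by 7.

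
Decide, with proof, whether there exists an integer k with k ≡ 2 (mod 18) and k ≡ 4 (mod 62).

Here gcd(18, 62) = 2, and both 2 and 4 leave remainder 0 mod 2, so the system is consistent.
The integers ≡ 2 (mod 18) are 2, 20, 38, 56, 74, 92, 110, 128, …; their remainders mod 62 are 2, 20, 38, 56, 12, 30, 48, 4, so k = 128 is the first that is ≡ 4 (mod 62).
Check: 128 mod 18 = 2, 128 mod 62 = 4. ✓

k = 128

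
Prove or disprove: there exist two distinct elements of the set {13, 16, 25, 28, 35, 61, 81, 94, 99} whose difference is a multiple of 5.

Both 13 and 28 leave remainder 3 on division by 5; their difference 15 = 3·5 is a multiple of 5.

The pair (13, 28) works.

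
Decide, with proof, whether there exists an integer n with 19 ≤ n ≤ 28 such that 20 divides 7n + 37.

No such integer n in that range exists.

The values of 7n + 37 for n = 19, 20, …, 28 are 170, 177, 184, 191, 198, 205, 212, 219, 226, 233; reduced mod 20 these are 10, 17, 4, 11, 18, 5, 12, 19, 6, 13.
None is 0, so 20 never divides 7n + 37 on this range.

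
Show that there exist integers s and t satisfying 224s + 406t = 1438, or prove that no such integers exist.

No such integers exist.

gcd(224, 406) = 14, so every integer of the form 224s + 406t is a multiple of 14.
But 1438 is not a multiple of 14 (it leaves remainder 10).
Hence no integers s, t satisfy the equation.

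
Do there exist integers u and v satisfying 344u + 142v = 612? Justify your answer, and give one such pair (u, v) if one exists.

u = 67, v = -158

Since gcd(344, 142) = 2 and 612 = 2·306, Bézout's identity guarantees a solution.
Dividing through by 2 reduces the equation to 172u + 71v = 306.
Dividing repeatedly: 172 = 2·71 + 30, 71 = 2·30 + 11, 30 = 2·11 + 8, 11 = 1·8 + 3, 8 = 2·3 + 2, 3 = 1·2 + 1, 2 = 2·1 + 0.
Working back up the chain: 1 = 3 − 1·2 = 3 − (8 − 2·3) = −8 + 3·3 = −8 + 3·(11 − 1·8) = 3·11 − 4·8 = 3·11 − 4·(30 − 2·11) = −4·30 + 11·11 = −4·30 + 11·(71 − 2·30) = 11·71 − 26·30 = 11·71 − 26·(172 − 2·71) = −26·172 + 63·71. So 172·(-26) + 71·63 = 1.
Times 306: 172·(-7956) + 71·19278 = 306, so (-7956, 19278) solves it.
Adding 113·71 to u and subtracting 113·172 from v gives the tidier solution (67, -158).
Check: 344·67 + 142·(-158) = 23048 − 22436 = 612. ✓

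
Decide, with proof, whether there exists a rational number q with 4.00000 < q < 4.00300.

Scale by 334: the interval becomes (1336.00000, 1337.00200), which contains the integer 1337.
So q = 1337/334 works: it is a ratio of integers, and dividing 334·4.00000 < 1337 < 334·4.00300 through by 334 gives 4.00000 < 1337/334 < 4.00300.

q = 1337/334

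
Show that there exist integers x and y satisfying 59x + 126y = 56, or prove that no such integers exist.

Since gcd(59, 126) = 1, every integer is an integer combination of 59 and 126.
Dividing repeatedly: 126 = 2·59 + 8, 59 = 7·8 + 3, 8 = 2·3 + 2, 3 = 1·2 + 1, 2 = 2·1 + 0.
Unwinding: 1 = 3 − 1·2 = 3 − (8 − 2·3) = −8 + 3·3 = −8 + 3·(59 − 7·8) = 3·59 − 22·8 = 3·59 − 22·(126 − 2·59) = −22·126 + 47·59, i.e. 59·47 + 126·(-22) = 1.
Multiplying through by 56: x = 47·56 = 2632, y = (-22)·56 = -1232 is a solution.
The general solution is x = 2632 + 126k, y = -1232 − 59k; taking k = -20 gives the smaller pair x = 112, y = -52.
Indeed 59·112 + 126·(-52) = 6608 − 6552 = 56.

x = 112, y = -52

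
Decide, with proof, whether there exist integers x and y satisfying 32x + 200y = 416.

x = 13, y = 0

gcd(32, 200) = 8, and 8 divides 416, so integer solutions exist.
Dividing through by 8 reduces the equation to 4x + 25y = 52.
Dividing repeatedly: 25 = 6·4 + 1, 4 = 4·1 + 0.
Back-substituting, 1 = 25 − 6·4; that is, 4·(-6) + 25·1 = 1.
Multiplying through by 52: x = (-6)·52 = -312, y = 1·52 = 52 is a solution.
Shifting by a multiple of (25, −4) keeps it a solution: x = -312 + 13·25 = 13, y = 52 − 13·4 = 0.
Check: 32·13 + 200·0 = 416 + 0 = 416. ✓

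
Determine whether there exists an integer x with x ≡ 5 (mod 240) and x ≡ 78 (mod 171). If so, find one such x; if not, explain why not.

Reduce both congruences modulo 3, which divides 240 and 171: they say x ≡ 5 (mod 3) and x ≡ 78 (mod 3).
But 5 mod 3 = 2 while 78 mod 3 = 0, a contradiction.
So no integer satisfies both congruences.

No, no such integer exists.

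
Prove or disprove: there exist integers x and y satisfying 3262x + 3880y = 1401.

Any value of 3262x + 3880y is a multiple of gcd(3262, 3880) = 2.
However 1401 leaves remainder 1 on division by 2.
So the equation is unsolvable over ℤ.

There are no such integers.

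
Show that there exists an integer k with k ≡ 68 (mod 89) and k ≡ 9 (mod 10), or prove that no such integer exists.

k = 869

The moduli 89 and 10 are coprime, so by the Chinese Remainder Theorem a unique solution modulo 890 exists.
Any solution of the first congruence is k = 68 + 89t; substituting into the second, 89t ≡ 9 − 68 ≡ 1 (mod 10).
89 ≡ 9 (mod 10), so this reads 9t ≡ 1 (mod 10). To invert 9 modulo 10: 10 = 1·9 + 1, 9 = 9·1 + 0, and unwinding, 1 = 10 − 1·9. Thus 9⁻¹ ≡ -1 ≡ 9 (mod 10).
Multiplying by 9: t ≡ 9·1 = 9 (mod 10).
With t = 9: k = 68 + 89·9 = 869.
Verify: 869 = 9·89 + 68 and 869 = 86·10 + 9. ✓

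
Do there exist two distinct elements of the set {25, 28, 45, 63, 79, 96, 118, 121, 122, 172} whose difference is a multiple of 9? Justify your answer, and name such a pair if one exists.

25 mod 9 = 7 and 79 mod 9 = 7, so 79 − 25 = 54 = 6·9.

Yes: 25 and 79.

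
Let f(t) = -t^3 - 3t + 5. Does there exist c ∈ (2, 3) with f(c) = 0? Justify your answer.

f(2) = -9 and f(3) = -31, both negative.
The derivative f'(t) = -3t^2 - 3 is a quadratic with discriminant 0² − 4·(-3)·(-3) = -36 < 0; it never vanishes, so it is always negative (sign of the leading coefficient).
Hence f is strictly decreasing on ℝ, and in particular on [2, 3]. A strictly monotone function with same-sign endpoint values stays negative on the whole interval, so f has no zero in (2, 3).

f has no root in that interval.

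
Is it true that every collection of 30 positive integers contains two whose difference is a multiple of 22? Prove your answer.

Each integer lies in one of the 22 residue classes modulo 22.
Since 30 > 22, two of the 30 integers must share a residue class by the pigeonhole principle; call them a and b.
Their difference a − b is then a multiple of 22.

Yes.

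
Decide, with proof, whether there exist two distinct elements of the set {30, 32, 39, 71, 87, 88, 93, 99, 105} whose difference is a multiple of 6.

39 mod 6 = 3 and 87 mod 6 = 3, so 87 − 39 = 48 = 8·6.

The pair (39, 87) works.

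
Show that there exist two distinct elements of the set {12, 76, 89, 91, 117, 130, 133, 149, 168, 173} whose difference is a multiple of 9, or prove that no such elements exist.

Reduce each element mod 9: 12↦3, 76↦4, 89↦8, 91↦1, 117↦0, 130↦4, 133↦7, 149↦5, 168↦6, 173↦2. The residue 4 repeats (at 76 and 130), and 130 − 76 = 54 = 6·9.

Yes: 76 and 130.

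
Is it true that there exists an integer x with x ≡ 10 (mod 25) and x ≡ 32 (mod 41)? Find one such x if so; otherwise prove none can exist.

x = 360

gcd(25, 41) = 1, so the Chinese Remainder Theorem guarantees exactly one residue class mod 1025 satisfying both.
Any solution of the first congruence is x = 10 + 25t; substituting into the second, 25t ≡ 32 − 10 ≡ 22 (mod 41).
To invert 25 modulo 41: 41 = 1·25 + 16, 25 = 1·16 + 9, 16 = 1·9 + 7, 9 = 1·7 + 2, 7 = 3·2 + 1, 2 = 2·1 + 0, and unwinding, 1 = 7 − 3·2 = 7 − 3·(9 − 1·7) = −3·9 + 4·7 = −3·9 + 4·(16 − 1·9) = 4·16 − 7·9 = 4·16 − 7·(25 − 1·16) = −7·25 + 11·16 = −7·25 + 11·(41 − 1·25) = 11·41 − 18·25. Thus 25⁻¹ ≡ -18 ≡ 23 (mod 41).
Therefore t ≡ 23·22 = 506 ≡ 14 (mod 41).
With t = 14: x = 10 + 25·14 = 360.
Indeed 360 ≡ 10 (mod 25) and 360 ≡ 32 (mod 41).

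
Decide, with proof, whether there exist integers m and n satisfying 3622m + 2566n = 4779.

No such integers exist.

Any value of 3622m + 2566n is a multiple of gcd(3622, 2566) = 2.
But 4779 = 2·2389 + 1, so 2 ∤ 4779.
So the equation is unsolvable over ℤ.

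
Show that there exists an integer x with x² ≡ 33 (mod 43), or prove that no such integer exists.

Apply Euler's criterion with the prime 43: 33 is a quadratic residue iff 33^21 ≡ 1 (mod 43), and a non-residue iff it is ≡ −1.
Squaring successively (mod 43): 33^2 = 1089 ≡ 14; 33^4 ≡ 14² = 196 ≡ 24; 33^8 ≡ 24² = 576 ≡ 17; 33^16 ≡ 17² = 289 ≡ 31.
Since 21 = 16 + 4 + 1, 33^21 ≡ 31 · 24 · 33; multiplying out mod 43: 31·24 = 744 ≡ 13, then 13·33 = 429 ≡ 42. Thus 33^21 ≡ 42 ≡ −1 (mod 43).
By Euler's criterion 33 is a quadratic non-residue mod 43: no x satisfies x² ≡ 33 (mod 43).

No, no such integer exists.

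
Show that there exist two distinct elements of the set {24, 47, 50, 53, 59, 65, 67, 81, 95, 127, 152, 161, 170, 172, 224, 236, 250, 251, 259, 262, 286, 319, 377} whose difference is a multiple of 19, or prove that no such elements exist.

Yes: 24 and 81.

24 mod 19 = 5 and 81 mod 19 = 5, so 81 − 24 = 57 = 3·19.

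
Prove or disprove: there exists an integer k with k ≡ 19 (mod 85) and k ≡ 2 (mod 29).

k = 1974

The moduli 85 and 29 are coprime, so by the Chinese Remainder Theorem a unique solution modulo 2465 exists.
Any solution of the first congruence is k = 19 + 85t; substituting into the second, 85t ≡ 2 − 19 ≡ 12 (mod 29).
85 ≡ 27 (mod 29), so this reads 27t ≡ 12 (mod 29). To invert 27 modulo 29: 29 = 1·27 + 2, 27 = 13·2 + 1, 2 = 2·1 + 0, and unwinding, 1 = 27 − 13·2 = 27 − 13·(29 − 1·27) = −13·29 + 14·27. Thus 27⁻¹ ≡ 14 (mod 29).
Therefore t ≡ 14·12 = 168 ≡ 23 (mod 29).
Taking t = 23 gives k = 19 + 85·23 = 1974.
Indeed 1974 ≡ 19 (mod 85) and 1974 ≡ 2 (mod 29).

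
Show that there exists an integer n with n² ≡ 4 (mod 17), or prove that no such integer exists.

n = 15 works: 15² = 225, and 225 − 4 = 221 = 13·17.

n = 15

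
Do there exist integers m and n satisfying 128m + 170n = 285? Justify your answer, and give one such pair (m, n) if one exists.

Any value of 128m + 170n is a multiple of gcd(128, 170) = 2.
But 285 is not a multiple of 2 (it leaves remainder 1).
So the equation is unsolvable over ℤ.

There are no such integers.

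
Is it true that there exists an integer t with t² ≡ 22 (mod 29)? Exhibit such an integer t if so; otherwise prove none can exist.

t = 14

t = 14 works: 14² = 196, and 196 − 22 = 174 = 6·29.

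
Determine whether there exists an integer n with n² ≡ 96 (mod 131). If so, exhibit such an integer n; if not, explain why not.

No such integer exists.

131 is prime, so by Euler's criterion 96 is a square mod 131 iff 96^((131−1)/2) = 96^65 ≡ 1 (mod 131).
Squaring successively (mod 131): 96^2 = 9216 ≡ 46; 96^4 ≡ 46² = 2116 ≡ 20; 96^8 ≡ 20² = 400 ≡ 7; 96^16 ≡ 7² = 49 ≡ 49; 96^32 ≡ 49² = 2401 ≡ 43; 96^64 ≡ 43² = 1849 ≡ 15.
Since 65 = 64 + 1, 96^65 ≡ 15 · 96; multiplying out mod 131: 15·96 = 1440 ≡ 130. Thus 96^65 ≡ 130 ≡ −1 (mod 131).
By Euler's criterion 96 is a quadratic non-residue mod 131: no n satisfies n² ≡ 96 (mod 131).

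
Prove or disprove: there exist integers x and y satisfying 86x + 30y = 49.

Both 86 and 30 are divisible by gcd(86, 30) = 2, hence so is any combination 86x + 30y.
However 49 leaves remainder 1 on division by 2.
So the equation is unsolvable over ℤ.

No such integers exist.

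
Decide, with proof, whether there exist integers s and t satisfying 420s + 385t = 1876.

No such integers exist.

Both 420 and 385 are divisible by gcd(420, 385) = 35, hence so is any combination 420s + 385t.
But 1876 = 35·53 + 21, so 35 ∤ 1876.
Hence no integers s, t satisfy the equation.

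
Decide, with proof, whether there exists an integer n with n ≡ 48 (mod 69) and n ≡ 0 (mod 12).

The moduli are not coprime: gcd(69, 12) = 3. Compatibility requires 3 ∣ (0 − 48) = -48, which holds, so solutions exist.
The smallest candidate n = 48 works directly: 48 ≡ 0 (mod 12).
Check: 48 mod 69 = 48, 48 mod 12 = 0. ✓

n = 48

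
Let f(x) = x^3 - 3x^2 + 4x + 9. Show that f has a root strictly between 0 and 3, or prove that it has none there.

f(0) = 9 and f(3) = 21, both positive.
The derivative f'(x) = 3x^2 - 6x + 4 is a quadratic with discriminant (-6)² − 4·3·4 = -12 < 0; it never vanishes, so it is always positive (sign of the leading coefficient).
So f is strictly increasing; between 0 and 3 its values lie between f(0) = 9 and f(3) = 21, all positive. Therefore f has no root in (0, 3).

f has no root in that interval.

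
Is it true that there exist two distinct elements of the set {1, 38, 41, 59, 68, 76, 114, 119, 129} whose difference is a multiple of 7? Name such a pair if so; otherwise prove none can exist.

Reduce each element mod 7: 1↦1, 38↦3, 41↦6, 59↦3, 68↦5, 76↦6, 114↦2, 119↦0, 129↦3. The residue 3 repeats (at 38 and 59), and 59 − 38 = 21 = 3·7.

Yes: 38 and 59.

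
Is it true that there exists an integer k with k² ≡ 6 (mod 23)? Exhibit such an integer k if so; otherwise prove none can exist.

k = 12

Take k = 12. Then 12² = 144 = 6·23 + 6, so 12² ≡ 6 (mod 23).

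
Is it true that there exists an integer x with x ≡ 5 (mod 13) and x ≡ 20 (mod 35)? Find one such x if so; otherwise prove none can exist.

x = 265

Since 13 and 35 share no common factor, CRT says the pair of congruences has a solution (unique mod 455).
Any solution of the first congruence is x = 5 + 13t; substituting into the second, 13t ≡ 20 − 5 ≡ 15 (mod 35).
Note 13·27 = 351 ≡ 1 (mod 35) (as 351 − 1 = 10·35), so 13⁻¹ ≡ 27.
Multiplying by 27: t ≡ 27·15 = 405 ≡ 20 (mod 35).
Taking t = 20 gives x = 5 + 13·20 = 265.
Indeed 265 ≡ 5 (mod 13) and 265 ≡ 20 (mod 35).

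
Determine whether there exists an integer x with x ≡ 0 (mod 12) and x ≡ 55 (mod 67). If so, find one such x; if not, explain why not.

x = 792

gcd(12, 67) = 1, so the Chinese Remainder Theorem guarantees exactly one residue class mod 804 satisfying both.
Write x = 0 + 12t and require 0 + 12t ≡ 55 (mod 67), i.e. 12t ≡ 55 (mod 67).
Note 12·28 = 336 ≡ 1 (mod 67) (as 336 − 1 = 5·67), so 12⁻¹ ≡ 28.
Multiplying by 28: t ≡ 28·55 = 1540 ≡ 66 (mod 67).
With t = 66: x = 0 + 12·66 = 792.
Check: 792 mod 12 = 0, 792 mod 67 = 55. ✓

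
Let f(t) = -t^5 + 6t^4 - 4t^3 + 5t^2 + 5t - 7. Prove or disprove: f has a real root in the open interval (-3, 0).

f(-3) = 860 and f(0) = -7, which have opposite signs.
f is continuous everywhere (it is a polynomial), in particular on [-3, 0].
By the Intermediate Value Theorem f must vanish at some point of (-3, 0).

Such a root exists.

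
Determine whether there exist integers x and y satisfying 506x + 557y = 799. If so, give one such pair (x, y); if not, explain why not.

x = 170, y = -153

Since gcd(506, 557) = 1, every integer is an integer combination of 506 and 557.
Dividing repeatedly: 557 = 1·506 + 51, 506 = 9·51 + 47, 51 = 1·47 + 4, 47 = 11·4 + 3, 4 = 1·3 + 1, 3 = 3·1 + 0.
Back-substituting, 1 = 4 − 1·3 = 4 − (47 − 11·4) = −47 + 12·4 = −47 + 12·(51 − 1·47) = 12·51 − 13·47 = 12·51 − 13·(506 − 9·51) = −13·506 + 129·51 = −13·506 + 129·(557 − 1·506) = 129·557 − 142·506; that is, 506·(-142) + 557·129 = 1.
Scaling by 799 gives the particular solution (x, y) = (-113458, 103071).
Adding 204·557 to x and subtracting 204·506 from y gives the tidier solution (170, -153).
Indeed 506·170 + 557·(-153) = 86020 − 85221 = 799.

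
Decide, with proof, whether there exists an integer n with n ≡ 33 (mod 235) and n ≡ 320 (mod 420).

Both moduli are multiples of 5 = gcd(235, 420), so any solution would satisfy n ≡ 33 and n ≡ 320 modulo 5 simultaneously.
But 33 mod 5 = 3 while 320 mod 5 = 0, a contradiction.
Therefore no such n exists.

No such integer exists.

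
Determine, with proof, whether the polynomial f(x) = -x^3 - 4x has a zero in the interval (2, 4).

Evaluate at the endpoints: f(2) = -16, f(4) = -80 — same sign (negative).
The derivative f'(x) = -3x^2 - 4 is a quadratic with discriminant 0² − 4·(-3)·(-4) = -48 < 0; it never vanishes, so it is always negative (sign of the leading coefficient).
So f is strictly decreasing; between 2 and 4 its values lie between f(2) = -16 and f(4) = -80, all negative. Therefore f has no root in (2, 4).

f has no root in that interval.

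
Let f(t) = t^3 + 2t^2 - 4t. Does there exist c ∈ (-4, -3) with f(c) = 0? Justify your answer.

Yes, f has a root in the interval.

f(-4) = -16 and f(-3) = 3, which have opposite signs.
As a polynomial, f is continuous on every closed interval.
By the Intermediate Value Theorem f must vanish at some point of (-4, -3).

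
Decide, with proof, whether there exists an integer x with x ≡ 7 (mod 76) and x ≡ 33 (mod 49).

x = 2287

Since 76 and 49 share no common factor, CRT says the pair of congruences has a solution (unique mod 3724).
Any solution of the first congruence is x = 7 + 76t; substituting into the second, 76t ≡ 33 − 7 ≡ 26 (mod 49).
76 ≡ 27 (mod 49), so this reads 27t ≡ 26 (mod 49). Note 27·20 = 540 ≡ 1 (mod 49) (as 540 − 1 = 11·49), so 27⁻¹ ≡ 20.
Multiplying by 20: t ≡ 20·26 = 520 ≡ 30 (mod 49).
Taking t = 30 gives x = 7 + 76·30 = 2287.
Check: 2287 mod 76 = 7, 2287 mod 49 = 33. ✓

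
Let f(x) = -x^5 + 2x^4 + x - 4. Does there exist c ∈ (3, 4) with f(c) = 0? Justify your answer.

f has no root in that interval.

The endpoint values f(3) = -82 and f(4) = -512 are both negative. Claim: f(x) < 0 for every x in (3, 4).
Shift to the endpoint 3: with x = 3 + u (0 < u < 1), one computes f(3 + u) = -u^5 - 13u^4 - 66u^3 - 162u^2 - 188u - 82.
All 6 nonzero coefficients of this polynomial in u are negative; hence for u > 0 the value is a sum of negative terms (the constant -82 among them).
So f is strictly negative on (3, 4); no root exists in the interval.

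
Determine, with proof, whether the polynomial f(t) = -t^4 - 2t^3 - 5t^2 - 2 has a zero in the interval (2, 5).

f(2) = -54 and f(5) = -1002, both negative, so a sign-change argument is unavailable; we show f keeps this sign on the whole interval.
Substitute t = 2 + u, where 0 < u < 3 on the interval. Expanding, f(2 + u) = -u^4 - 10u^3 - 41u^2 - 76u - 54.
All 5 nonzero coefficients of this polynomial in u are negative; hence for u > 0 the value is a sum of negative terms (the constant -54 among them).
Therefore f(t) < 0 throughout (2, 5), and f has no zero there.

f has no root in that interval.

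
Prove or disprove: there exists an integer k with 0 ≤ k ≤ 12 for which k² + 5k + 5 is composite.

k = 12

At k = 12: 12² + 5·12 + 5 = 209 = 11·19, which is composite.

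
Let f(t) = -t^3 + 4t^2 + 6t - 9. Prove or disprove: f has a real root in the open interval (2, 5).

f(2) = 11 and f(5) = -4, which have opposite signs.
f is continuous everywhere (it is a polynomial), in particular on [2, 5].
By the Intermediate Value Theorem f must vanish at some point of (2, 5).

Such a root exists.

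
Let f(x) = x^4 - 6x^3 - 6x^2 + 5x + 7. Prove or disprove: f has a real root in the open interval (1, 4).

f(1) = 1 and f(4) = -197, which have opposite signs.
f is continuous everywhere (it is a polynomial), in particular on [1, 4].
By the Intermediate Value Theorem f must vanish at some point of (1, 4).

Such a root exists.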